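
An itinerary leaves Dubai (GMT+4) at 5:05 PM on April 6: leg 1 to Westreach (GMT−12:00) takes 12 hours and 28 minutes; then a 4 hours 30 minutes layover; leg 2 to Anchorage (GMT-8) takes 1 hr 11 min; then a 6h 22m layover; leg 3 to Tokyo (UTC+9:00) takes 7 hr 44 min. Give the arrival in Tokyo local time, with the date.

6:20 AM on April 8

Convert departure to UTC: 5:05 PM − 4:00 = 1:05 PM UTC on Apr 6.
Add 12 hours and 28 minutes leg 1 → 1:33 AM UTC (Apr 7).
Add 4 hours 30 minutes layover in Westreach → 6:03 AM UTC.
Add 1 hour 11 minutes leg 2 → 7:14 AM UTC.
Add 6 hours 22 minutes layover in Anchorage → 1:36 PM UTC.
Add 7 hours 44 minutes leg 3 → 9:20 PM UTC.
Tokyo is UTC+9:00, so local arrival = 9:20 PM + 9:00 = 6:20 AM on Apr 8.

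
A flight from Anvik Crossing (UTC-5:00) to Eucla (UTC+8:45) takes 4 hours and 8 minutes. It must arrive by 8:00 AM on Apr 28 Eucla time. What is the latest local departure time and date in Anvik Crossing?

2:07 PM on Apr 27

Target arrival in UTC: 8:00 AM − 8:45 = 11:15 PM on Apr 27.
Subtract 4 hours 8 minutes → departure 7:07 PM UTC on Apr 27.
Anvik Crossing is UTC−5:00: 7:07 PM − 5:00 = 2:07 PM on Apr 27.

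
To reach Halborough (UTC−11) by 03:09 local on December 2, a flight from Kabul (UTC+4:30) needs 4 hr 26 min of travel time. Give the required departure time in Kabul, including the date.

14:13 on December 2

Target arrival in UTC: 03:09 + 11:00 = 14:09 on Dec 2.
Subtract 4 hours and 26 minutes → departure 09:43 UTC on Dec 2.
Kabul is UTC+4:30: 09:43 + 4:30 = 14:13 on Dec 2.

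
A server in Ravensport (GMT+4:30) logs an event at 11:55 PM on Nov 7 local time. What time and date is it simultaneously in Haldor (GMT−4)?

3:25 PM on November 7

Haldor is 8:30 behind Ravensport.
Shift by the zone difference: 11:55 PM − 8:30 = 3:25 PM on Nov 7 in Haldor.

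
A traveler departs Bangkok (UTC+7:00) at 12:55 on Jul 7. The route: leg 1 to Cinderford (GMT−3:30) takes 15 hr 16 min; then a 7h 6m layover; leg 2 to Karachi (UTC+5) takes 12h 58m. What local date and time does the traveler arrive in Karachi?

22:15 on Jul 8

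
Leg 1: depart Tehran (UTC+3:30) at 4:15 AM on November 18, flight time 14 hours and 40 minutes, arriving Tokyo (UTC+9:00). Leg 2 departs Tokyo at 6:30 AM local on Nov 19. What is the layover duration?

6 hours 5 minutes

Convert departure to UTC: 4:15 AM − 3:30 = 12:45 AM UTC on Nov 18.
Add 14 hours 40 minutes flight time → 3:25 PM UTC.
Tokyo is UTC+9:00, so local arrival = 3:25 PM + 9:00 = 12:25 AM on Nov 19.
Layover = 6:30 AM − 12:25 AM = 6 hours 5 minutes.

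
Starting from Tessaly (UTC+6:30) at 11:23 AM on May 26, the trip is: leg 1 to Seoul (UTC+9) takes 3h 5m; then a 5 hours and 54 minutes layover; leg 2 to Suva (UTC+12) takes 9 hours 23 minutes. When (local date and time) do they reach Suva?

11:15 AM on May 27

Convert departure to UTC: 11:23 AM − 6:30 = 4:53 AM UTC on May 26.
Add 3 hours 5 minutes leg 1 → 7:58 AM UTC.
Add 5 hours and 54 minutes layover in Seoul → 1:52 PM UTC.
Add 9 hours 23 minutes leg 2 → 11:15 PM UTC.
Suva is UTC+12:00, so local arrival = 11:15 PM + 12:00 = 11:15 AM on May 27.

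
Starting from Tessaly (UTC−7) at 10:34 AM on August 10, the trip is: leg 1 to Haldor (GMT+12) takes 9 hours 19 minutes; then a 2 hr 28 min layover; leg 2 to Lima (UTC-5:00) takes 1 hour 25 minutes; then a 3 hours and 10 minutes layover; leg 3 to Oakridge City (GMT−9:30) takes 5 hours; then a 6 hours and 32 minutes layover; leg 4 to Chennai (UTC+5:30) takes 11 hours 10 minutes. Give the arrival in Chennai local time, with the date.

2:08 PM on August 12

Convert departure to UTC: 10:34 AM + 7:00 = 5:34 PM UTC on Aug 10.
Add 9 hours 19 minutes leg 1 → 2:53 AM UTC (Aug 11).
Add 2 hours and 28 minutes layover in Haldor → 5:21 AM UTC.
Add 1 hour 25 minutes leg 2 → 6:46 AM UTC.
Add 3 hours 10 minutes layover in Lima → 9:56 AM UTC.
Add 5 hours leg 3 → 2:56 PM UTC.
Add 6 hours 32 minutes layover in Oakridge City → 9:28 PM UTC.
Add 11 hours and 10 minutes leg 4 → 8:38 AM UTC (Aug 12).
Chennai is UTC+5:30, so local arrival = 8:38 AM + 5:30 = 2:08 PM on Aug 12.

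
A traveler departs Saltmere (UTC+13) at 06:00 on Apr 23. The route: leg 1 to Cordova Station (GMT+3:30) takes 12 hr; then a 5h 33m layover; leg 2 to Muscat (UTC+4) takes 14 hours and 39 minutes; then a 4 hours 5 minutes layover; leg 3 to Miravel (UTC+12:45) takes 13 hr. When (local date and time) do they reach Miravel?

Convert departure to UTC: 06:00 − 13:00 = 17:00 UTC on Apr 22.
Add 12 hours leg 1 → 05:00 UTC (Apr 23).
Add 5 hours and 33 minutes layover in Cordova Station → 10:33 UTC.
Add 14 hours 39 minutes leg 2 → 01:12 UTC (Apr 24).
Add 4 hours and 5 minutes layover in Muscat → 05:17 UTC.
Add 13 hours leg 3 → 18:17 UTC.
Miravel is UTC+12:45, so local arrival = 18:17 + 12:45 = 07:02 on Apr 25.

07:02 on April 25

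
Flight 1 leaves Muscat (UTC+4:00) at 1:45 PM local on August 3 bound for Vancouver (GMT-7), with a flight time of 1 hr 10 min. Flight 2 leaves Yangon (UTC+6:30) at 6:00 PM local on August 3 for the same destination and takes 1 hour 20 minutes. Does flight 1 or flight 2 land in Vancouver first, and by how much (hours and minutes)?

the first, by 1 hour 55 minutes

Flight 1 in UTC: 1:45 PM − 4:00 = 9:45 AM on Aug 3.
+1 hour and 10 minutes → arrive 10:55 AM UTC on Aug 3.
Flight 2 in UTC: 6:00 PM − 6:30 = 11:30 AM on Aug 3.
+1 hour 20 minutes → arrive 12:50 PM UTC on Aug 3.
Flight 1 lands earlier by 1 hour 55 minutes.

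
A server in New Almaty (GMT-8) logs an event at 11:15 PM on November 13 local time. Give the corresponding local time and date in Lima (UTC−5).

2:15 AM on Nov 14

In UTC: 11:15 PM + 8:00 = 7:15 AM on Nov 14.
Lima is UTC−5:00: 7:15 AM − 5:00 = 2:15 AM on Nov 14.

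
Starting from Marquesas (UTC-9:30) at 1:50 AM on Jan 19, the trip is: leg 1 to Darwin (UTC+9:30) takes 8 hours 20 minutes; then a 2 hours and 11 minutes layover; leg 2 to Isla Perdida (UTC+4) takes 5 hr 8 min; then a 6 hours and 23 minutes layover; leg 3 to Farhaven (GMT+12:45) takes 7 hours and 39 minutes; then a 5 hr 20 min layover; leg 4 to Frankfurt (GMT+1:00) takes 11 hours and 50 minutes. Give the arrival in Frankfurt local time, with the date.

11:11 AM on Jan 21

Convert departure to UTC: 1:50 AM + 9:30 = 11:20 AM UTC on Jan 19.
Add 8 hours 20 minutes leg 1 → 7:40 PM UTC.
Add 2 hours and 11 minutes layover in Darwin → 9:51 PM UTC.
Add 5 hours 8 minutes leg 2 → 2:59 AM UTC (Jan 20).
Add 6 hours and 23 minutes layover in Isla Perdida → 9:22 AM UTC.
Add 7 hours 39 minutes leg 3 → 5:01 PM UTC.
Add 5 hours 20 minutes layover in Farhaven → 10:21 PM UTC.
Add 11 hours 50 minutes leg 4 → 10:11 AM UTC (Jan 21).
Frankfurt is UTC+1:00, so local arrival = 10:11 AM + 1:00 = 11:11 AM on Jan 21.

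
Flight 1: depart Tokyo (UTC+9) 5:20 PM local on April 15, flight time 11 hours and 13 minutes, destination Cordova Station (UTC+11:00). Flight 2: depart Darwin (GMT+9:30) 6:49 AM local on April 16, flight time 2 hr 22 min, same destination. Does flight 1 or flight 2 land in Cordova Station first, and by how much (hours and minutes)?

Flight 1 in UTC: 5:20 PM − 9:00 = 8:20 AM on Apr 15.
+11 hours and 13 minutes → arrive 7:33 PM UTC on Apr 15.
Flight 2 in UTC: 6:49 AM − 9:30 = 9:19 PM on Apr 15.
+2 hours 22 minutes → arrive 11:41 PM UTC on Apr 15.
Flight 1 lands earlier by 4 hours 8 minutes.

the first, by 4 hours 8 minutes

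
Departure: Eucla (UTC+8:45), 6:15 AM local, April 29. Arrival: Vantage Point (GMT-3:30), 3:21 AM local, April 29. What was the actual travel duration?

Vantage Point is 12:15 behind Eucla.
Clock-face elapsed time (ignoring zones) is −2 hours 54 minutes.
Actual elapsed = −2 hours 54 minutes + 12:15 = 9 hours 21 minutes.

9 hours 21 minutes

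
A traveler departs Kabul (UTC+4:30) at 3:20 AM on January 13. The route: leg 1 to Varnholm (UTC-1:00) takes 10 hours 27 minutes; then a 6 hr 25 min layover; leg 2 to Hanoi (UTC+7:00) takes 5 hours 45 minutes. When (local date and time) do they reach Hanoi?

Convert departure to UTC: 3:20 AM − 4:30 = 10:50 PM UTC on Jan 12.
Add 10 hours and 27 minutes leg 1 → 9:17 AM UTC (Jan 13).
Add 6 hours 25 minutes layover in Varnholm → 3:42 PM UTC.
Add 5 hours and 45 minutes leg 2 → 9:27 PM UTC.
Hanoi is UTC+7:00, so local arrival = 9:27 PM + 7:00 = 4:27 AM on Jan 14.

4:27 AM on January 14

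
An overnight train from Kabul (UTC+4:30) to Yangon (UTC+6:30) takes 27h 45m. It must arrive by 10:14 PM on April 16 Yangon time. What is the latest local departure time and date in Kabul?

4:29 PM on April 15

Target arrival in UTC: 10:14 PM − 6:30 = 3:44 PM on Apr 16.
Subtract 27 hours and 45 minutes → departure 11:59 AM UTC on Apr 15.
Kabul is UTC+4:30: 11:59 AM + 4:30 = 4:29 PM on Apr 15.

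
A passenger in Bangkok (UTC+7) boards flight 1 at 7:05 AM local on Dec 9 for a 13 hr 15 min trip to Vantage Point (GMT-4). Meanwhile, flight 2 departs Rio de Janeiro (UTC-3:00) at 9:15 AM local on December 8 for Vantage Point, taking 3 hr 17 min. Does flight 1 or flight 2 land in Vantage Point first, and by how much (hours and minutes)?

Flight 1 in UTC: 7:05 AM − 7:00 = 12:05 AM on Dec 9.
+13 hours 15 minutes → arrive 1:20 PM UTC on Dec 9.
Flight 2 in UTC: 9:15 AM + 3:00 = 12:15 PM on Dec 8.
+3 hours 17 minutes → arrive 3:32 PM UTC on Dec 8.
Flight 2 lands earlier by 21 hours 48 minutes.

the second, by 21 hours 48 minutes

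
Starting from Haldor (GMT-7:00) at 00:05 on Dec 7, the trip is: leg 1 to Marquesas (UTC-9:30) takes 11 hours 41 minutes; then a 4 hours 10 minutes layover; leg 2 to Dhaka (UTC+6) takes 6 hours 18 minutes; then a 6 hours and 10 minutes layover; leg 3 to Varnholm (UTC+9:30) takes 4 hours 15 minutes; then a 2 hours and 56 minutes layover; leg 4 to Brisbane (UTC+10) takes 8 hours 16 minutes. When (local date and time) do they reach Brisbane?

12:51 on Dec 9

Convert departure to UTC: 00:05 + 7:00 = 07:05 UTC on Dec 7.
Add 11 hours and 41 minutes leg 1 → 18:46 UTC.
Add 4 hours and 10 minutes layover in Marquesas → 22:56 UTC.
Add 6 hours 18 minutes leg 2 → 05:14 UTC (Dec 8).
Add 6 hours 10 minutes layover in Dhaka → 11:24 UTC.
Add 4 hours and 15 minutes leg 3 → 15:39 UTC.
Add 2 hours 56 minutes layover in Varnholm → 18:35 UTC.
Add 8 hours 16 minutes leg 4 → 02:51 UTC (Dec 9).
Brisbane is UTC+10:00, so local arrival = 02:51 + 10:00 = 12:51 on Dec 9.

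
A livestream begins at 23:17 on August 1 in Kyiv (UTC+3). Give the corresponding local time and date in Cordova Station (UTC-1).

19:17 on Aug 1

In UTC: 23:17 − 3:00 = 20:17 on Aug 1.
Cordova Station is UTC−1:00: 20:17 − 1:00 = 19:17 on Aug 1.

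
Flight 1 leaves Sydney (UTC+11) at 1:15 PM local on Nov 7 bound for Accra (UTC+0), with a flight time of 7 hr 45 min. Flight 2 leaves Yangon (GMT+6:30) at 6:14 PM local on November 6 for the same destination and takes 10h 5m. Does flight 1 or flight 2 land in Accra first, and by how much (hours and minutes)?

Flight 1 in UTC: 1:15 PM − 11:00 = 2:15 AM on Nov 7.
+7 hours 45 minutes → arrive 10:00 AM UTC on Nov 7.
Flight 2 in UTC: 6:14 PM − 6:30 = 11:44 AM on Nov 6.
+10 hours 5 minutes → arrive 9:49 PM UTC on Nov 6.
Flight 2 lands earlier by 12 hours 11 minutes.

the second, by 12 hours 11 minutes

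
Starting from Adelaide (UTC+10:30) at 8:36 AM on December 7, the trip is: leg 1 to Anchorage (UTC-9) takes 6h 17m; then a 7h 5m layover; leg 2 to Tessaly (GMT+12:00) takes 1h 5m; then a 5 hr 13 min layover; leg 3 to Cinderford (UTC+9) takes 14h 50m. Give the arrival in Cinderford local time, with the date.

5:36 PM on Dec 8

Convert departure to UTC: 8:36 AM − 10:30 = 10:06 PM UTC on Dec 6.
Add 6 hours and 17 minutes leg 1 → 4:23 AM UTC (Dec 7).
Add 7 hours 5 minutes layover in Anchorage → 11:28 AM UTC.
Add 1 hour 5 minutes leg 2 → 12:33 PM UTC.
Add 5 hours and 13 minutes layover in Tessaly → 5:46 PM UTC.
Add 14 hours and 50 minutes leg 3 → 8:36 AM UTC (Dec 8).
Cinderford is UTC+9:00, so local arrival = 8:36 AM + 9:00 = 5:36 PM on Dec 8.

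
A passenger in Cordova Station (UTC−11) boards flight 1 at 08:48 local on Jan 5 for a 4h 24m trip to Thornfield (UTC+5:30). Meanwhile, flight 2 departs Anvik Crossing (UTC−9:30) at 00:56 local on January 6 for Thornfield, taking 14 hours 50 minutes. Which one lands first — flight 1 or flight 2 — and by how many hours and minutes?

the first, by 25 hours 4 minutes

Flight 1 in UTC: 08:48 + 11:00 = 19:48 on Jan 5.
+4 hours and 24 minutes → arrive 00:12 UTC on Jan 6.
Flight 2 in UTC: 00:56 + 9:30 = 10:26 on Jan 6.
+14 hours and 50 minutes → arrive 01:16 UTC on Jan 7.
Flight 1 lands earlier by 25 hours 4 minutes.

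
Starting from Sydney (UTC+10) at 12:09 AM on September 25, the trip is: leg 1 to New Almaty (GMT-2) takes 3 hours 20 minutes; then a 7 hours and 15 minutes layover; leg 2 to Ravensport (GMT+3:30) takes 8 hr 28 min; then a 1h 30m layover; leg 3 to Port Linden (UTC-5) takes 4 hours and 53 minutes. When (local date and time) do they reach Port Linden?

10:35 AM on September 25

Convert departure to UTC: 12:09 AM − 10:00 = 2:09 PM UTC on Sep 24.
Add 3 hours and 20 minutes leg 1 → 5:29 PM UTC.
Add 7 hours 15 minutes layover in New Almaty → 12:44 AM UTC (Sep 25).
Add 8 hours 28 minutes leg 2 → 9:12 AM UTC.
Add 1 hour and 30 minutes layover in Ravensport → 10:42 AM UTC.
Add 4 hours 53 minutes leg 3 → 3:35 PM UTC.
Port Linden is UTC−5:00, so local arrival = 3:35 PM − 5:00 = 10:35 AM on Sep 25.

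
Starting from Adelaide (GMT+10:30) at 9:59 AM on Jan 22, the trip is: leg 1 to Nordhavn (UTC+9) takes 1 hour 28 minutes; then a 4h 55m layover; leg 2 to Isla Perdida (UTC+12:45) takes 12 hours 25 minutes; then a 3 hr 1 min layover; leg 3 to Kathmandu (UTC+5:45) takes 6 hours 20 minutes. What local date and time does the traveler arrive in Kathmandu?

Convert departure to UTC: 9:59 AM − 10:30 = 11:29 PM UTC on Jan 21.
Add 1 hour 28 minutes leg 1 → 12:57 AM UTC (Jan 22).
Add 4 hours and 55 minutes layover in Nordhavn → 5:52 AM UTC.
Add 12 hours 25 minutes leg 2 → 6:17 PM UTC.
Add 3 hours and 1 minute layover in Isla Perdida → 9:18 PM UTC.
Add 6 hours 20 minutes leg 3 → 3:38 AM UTC (Jan 23).
Kathmandu is UTC+5:45, so local arrival = 3:38 AM + 5:45 = 9:23 AM on Jan 23.

9:23 AM on January 23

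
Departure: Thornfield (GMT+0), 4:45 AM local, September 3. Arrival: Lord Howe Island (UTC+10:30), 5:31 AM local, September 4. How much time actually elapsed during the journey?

Departure is already UTC: 4:45 AM on Sep 3.
Arrival in UTC: 5:31 AM − 10:30 = 7:01 PM on Sep 3.
Elapsed = 7:01 PM − 4:45 AM = 14 hours 16 minutes.

14 hours 16 minutes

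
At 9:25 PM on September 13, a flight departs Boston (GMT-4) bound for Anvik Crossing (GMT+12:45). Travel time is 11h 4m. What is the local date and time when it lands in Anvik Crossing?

Convert departure to UTC: 9:25 PM + 4:00 = 1:25 AM UTC on Sep 14.
Add 11 hours 4 minutes travel time → 12:29 PM UTC.
Anvik Crossing is UTC+12:45, so local arrival = 12:29 PM + 12:45 = 1:14 AM on Sep 15.

1:14 AM on September 15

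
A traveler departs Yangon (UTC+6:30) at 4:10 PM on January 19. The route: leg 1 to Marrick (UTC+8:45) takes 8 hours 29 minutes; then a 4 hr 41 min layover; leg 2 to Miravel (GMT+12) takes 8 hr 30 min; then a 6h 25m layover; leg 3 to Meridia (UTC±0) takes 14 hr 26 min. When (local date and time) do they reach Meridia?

Convert departure to UTC: 4:10 PM − 6:30 = 9:40 AM UTC on Jan 19.
Add 8 hours and 29 minutes leg 1 → 6:09 PM UTC.
Add 4 hours 41 minutes layover in Marrick → 10:50 PM UTC.
Add 8 hours 30 minutes leg 2 → 7:20 AM UTC (Jan 20).
Add 6 hours and 25 minutes layover in Miravel → 1:45 PM UTC.
Add 14 hours 26 minutes leg 3 → 4:11 AM UTC (Jan 21).
Meridia is UTC+0, so local arrival is the same: 4:11 AM on Jan 21.

4:11 AM on Jan 21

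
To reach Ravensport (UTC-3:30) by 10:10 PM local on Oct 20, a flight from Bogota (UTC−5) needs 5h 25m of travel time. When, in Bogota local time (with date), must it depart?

3:15 PM on Oct 20

Target arrival in UTC: 10:10 PM + 3:30 = 1:40 AM on Oct 21.
Subtract 5 hours and 25 minutes → departure 8:15 PM UTC on Oct 20.
Bogota is UTC−5:00: 8:15 PM − 5:00 = 3:15 PM on Oct 20.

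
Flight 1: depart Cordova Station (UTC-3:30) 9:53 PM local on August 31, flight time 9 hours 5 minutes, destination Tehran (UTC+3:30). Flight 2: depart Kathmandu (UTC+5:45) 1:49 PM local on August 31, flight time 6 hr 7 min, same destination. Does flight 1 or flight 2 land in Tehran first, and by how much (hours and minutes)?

Flight 1 in UTC: 9:53 PM + 3:30 = 1:23 AM on Sep 1.
+9 hours and 5 minutes → arrive 10:28 AM UTC on Sep 1.
Flight 2 in UTC: 1:49 PM − 5:45 = 8:04 AM on Aug 31.
+6 hours and 7 minutes → arrive 2:11 PM UTC on Aug 31.
Flight 2 lands earlier by 20 hours 17 minutes.

the second, by 20 hours 17 minutes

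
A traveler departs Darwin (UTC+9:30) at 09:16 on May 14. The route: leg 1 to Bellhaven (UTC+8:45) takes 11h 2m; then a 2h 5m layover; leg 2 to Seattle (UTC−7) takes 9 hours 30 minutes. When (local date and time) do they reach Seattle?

Convert departure to UTC: 09:16 − 9:30 = 23:46 UTC on May 13.
Add 11 hours 2 minutes leg 1 → 10:48 UTC (May 14).
Add 2 hours and 5 minutes layover in Bellhaven → 12:53 UTC.
Add 9 hours 30 minutes leg 2 → 22:23 UTC.
Seattle is UTC−7:00, so local arrival = 22:23 − 7:00 = 15:23 on May 14.

15:23 on May 14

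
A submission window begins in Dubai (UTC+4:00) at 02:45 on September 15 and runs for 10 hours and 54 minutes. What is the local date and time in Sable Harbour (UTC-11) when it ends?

22:39 on September 14

Sable Harbour is 15:00 behind Dubai.
After 10 hours 54 minutes it is 13:39 in Dubai.
Shift by the zone difference: 13:39 − 15:00 = 22:39 on Sep 14 in Sable Harbour.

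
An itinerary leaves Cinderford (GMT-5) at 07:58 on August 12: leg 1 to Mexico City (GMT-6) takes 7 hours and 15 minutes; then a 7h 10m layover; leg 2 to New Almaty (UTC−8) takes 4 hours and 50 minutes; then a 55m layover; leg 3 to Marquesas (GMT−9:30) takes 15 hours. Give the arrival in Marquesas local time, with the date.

Convert departure to UTC: 07:58 + 5:00 = 12:58 UTC on Aug 12.
Add 7 hours and 15 minutes leg 1 → 20:13 UTC.
Add 7 hours and 10 minutes layover in Mexico City → 03:23 UTC (Aug 13).
Add 4 hours 50 minutes leg 2 → 08:13 UTC.
Add 55 minutes layover in New Almaty → 09:08 UTC.
Add 15 hours leg 3 → 00:08 UTC (Aug 14).
Marquesas is UTC−9:30, so local arrival = 00:08 − 9:30 = 14:38 on Aug 13.

14:38 on August 13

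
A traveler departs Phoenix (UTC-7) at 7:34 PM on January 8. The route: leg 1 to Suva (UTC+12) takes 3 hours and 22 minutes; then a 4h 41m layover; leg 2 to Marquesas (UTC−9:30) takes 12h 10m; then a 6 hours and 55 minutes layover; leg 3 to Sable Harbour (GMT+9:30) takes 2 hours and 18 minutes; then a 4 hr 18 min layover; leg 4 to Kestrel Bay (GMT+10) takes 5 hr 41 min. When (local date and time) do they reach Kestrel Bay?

3:59 AM on January 11

Convert departure to UTC: 7:34 PM + 7:00 = 2:34 AM UTC on Jan 9.
Add 3 hours 22 minutes leg 1 → 5:56 AM UTC.
Add 4 hours 41 minutes layover in Suva → 10:37 AM UTC.
Add 12 hours 10 minutes leg 2 → 10:47 PM UTC.
Add 6 hours 55 minutes layover in Marquesas → 5:42 AM UTC (Jan 10).
Add 2 hours and 18 minutes leg 3 → 8:00 AM UTC.
Add 4 hours and 18 minutes layover in Sable Harbour → 12:18 PM UTC.
Add 5 hours and 41 minutes leg 4 → 5:59 PM UTC.
Kestrel Bay is UTC+10:00, so local arrival = 5:59 PM + 10:00 = 3:59 AM on Jan 11.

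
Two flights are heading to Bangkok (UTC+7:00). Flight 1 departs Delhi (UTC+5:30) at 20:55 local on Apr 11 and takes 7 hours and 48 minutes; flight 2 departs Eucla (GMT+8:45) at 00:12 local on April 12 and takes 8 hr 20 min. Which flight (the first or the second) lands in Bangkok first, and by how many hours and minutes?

the first, by 34 minutes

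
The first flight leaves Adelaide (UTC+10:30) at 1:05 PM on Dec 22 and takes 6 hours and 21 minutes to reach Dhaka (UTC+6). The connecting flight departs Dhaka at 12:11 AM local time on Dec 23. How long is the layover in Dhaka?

9 hours 15 minutes

Convert departure to UTC: 1:05 PM − 10:30 = 2:35 AM UTC on Dec 22.
Add 6 hours and 21 minutes flight time → 8:56 AM UTC.
Dhaka is UTC+6:00, so local arrival = 8:56 AM + 6:00 = 2:56 PM on Dec 22.
Layover = 12:11 AM − 2:56 PM (+1 day) = 9 hours 15 minutes.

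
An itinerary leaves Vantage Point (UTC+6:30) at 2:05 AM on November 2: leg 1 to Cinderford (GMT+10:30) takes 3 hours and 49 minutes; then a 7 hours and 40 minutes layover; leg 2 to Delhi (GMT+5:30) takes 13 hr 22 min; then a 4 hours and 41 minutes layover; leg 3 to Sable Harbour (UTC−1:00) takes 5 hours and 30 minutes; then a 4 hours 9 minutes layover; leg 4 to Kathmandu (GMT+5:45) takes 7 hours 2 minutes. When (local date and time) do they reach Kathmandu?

11:33 PM on Nov 3

Convert departure to UTC: 2:05 AM − 6:30 = 7:35 PM UTC on Nov 1.
Add 3 hours and 49 minutes leg 1 → 11:24 PM UTC.
Add 7 hours and 40 minutes layover in Cinderford → 7:04 AM UTC (Nov 2).
Add 13 hours and 22 minutes leg 2 → 8:26 PM UTC.
Add 4 hours and 41 minutes layover in Delhi → 1:07 AM UTC (Nov 3).
Add 5 hours 30 minutes leg 3 → 6:37 AM UTC.
Add 4 hours 9 minutes layover in Sable Harbour → 10:46 AM UTC.
Add 7 hours and 2 minutes leg 4 → 5:48 PM UTC.
Kathmandu is UTC+5:45, so local arrival = 5:48 PM + 5:45 = 11:33 PM on Nov 3.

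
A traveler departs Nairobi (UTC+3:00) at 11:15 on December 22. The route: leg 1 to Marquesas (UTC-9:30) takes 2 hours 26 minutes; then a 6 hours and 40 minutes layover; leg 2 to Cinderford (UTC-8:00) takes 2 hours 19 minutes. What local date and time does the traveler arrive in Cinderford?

Convert departure to UTC: 11:15 − 3:00 = 08:15 UTC on Dec 22.
Add 2 hours 26 minutes leg 1 → 10:41 UTC.
Add 6 hours 40 minutes layover in Marquesas → 17:21 UTC.
Add 2 hours and 19 minutes leg 2 → 19:40 UTC.
Cinderford is UTC−8:00, so local arrival = 19:40 − 8:00 = 11:40 on Dec 22.

11:40 on December 22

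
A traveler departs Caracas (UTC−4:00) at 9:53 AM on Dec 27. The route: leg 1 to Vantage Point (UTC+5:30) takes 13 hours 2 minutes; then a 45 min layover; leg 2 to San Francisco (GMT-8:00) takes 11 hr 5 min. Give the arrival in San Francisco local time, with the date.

Convert departure to UTC: 9:53 AM + 4:00 = 1:53 PM UTC on Dec 27.
Add 13 hours 2 minutes leg 1 → 2:55 AM UTC (Dec 28).
Add 45 minutes layover in Vantage Point → 3:40 AM UTC.
Add 11 hours and 5 minutes leg 2 → 2:45 PM UTC.
San Francisco is UTC−8:00, so local arrival = 2:45 PM − 8:00 = 6:45 AM on Dec 28.

6:45 AM on December 28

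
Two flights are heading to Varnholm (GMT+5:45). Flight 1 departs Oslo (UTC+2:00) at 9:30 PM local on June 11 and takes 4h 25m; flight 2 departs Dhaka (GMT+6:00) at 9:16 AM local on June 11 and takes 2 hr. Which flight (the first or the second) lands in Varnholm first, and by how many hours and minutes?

Flight 1 in UTC: 9:30 PM − 2:00 = 7:30 PM on Jun 11.
+4 hours and 25 minutes → arrive 11:55 PM UTC on Jun 11.
Flight 2 in UTC: 9:16 AM − 6:00 = 3:16 AM on Jun 11.
+2 hours → arrive 5:16 AM UTC on Jun 11.
Flight 2 lands earlier by 18 hours 39 minutes.

the second, by 18 hours 39 minutes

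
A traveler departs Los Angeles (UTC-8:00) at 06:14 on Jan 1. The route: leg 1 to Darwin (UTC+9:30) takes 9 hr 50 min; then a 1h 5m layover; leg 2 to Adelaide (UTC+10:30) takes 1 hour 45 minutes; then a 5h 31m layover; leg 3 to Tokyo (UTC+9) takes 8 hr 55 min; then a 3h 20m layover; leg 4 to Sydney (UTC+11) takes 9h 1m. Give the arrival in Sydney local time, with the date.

Convert departure to UTC: 06:14 + 8:00 = 14:14 UTC on Jan 1.
Add 9 hours and 50 minutes leg 1 → 00:04 UTC (Jan 2).
Add 1 hour 5 minutes layover in Darwin → 01:09 UTC.
Add 1 hour and 45 minutes leg 2 → 02:54 UTC.
Add 5 hours and 31 minutes layover in Adelaide → 08:25 UTC.
Add 8 hours and 55 minutes leg 3 → 17:20 UTC.
Add 3 hours and 20 minutes layover in Tokyo → 20:40 UTC.
Add 9 hours 1 minute leg 4 → 05:41 UTC (Jan 3).
Sydney is UTC+11:00, so local arrival = 05:41 + 11:00 = 16:41 on Jan 3.

16:41 on January 3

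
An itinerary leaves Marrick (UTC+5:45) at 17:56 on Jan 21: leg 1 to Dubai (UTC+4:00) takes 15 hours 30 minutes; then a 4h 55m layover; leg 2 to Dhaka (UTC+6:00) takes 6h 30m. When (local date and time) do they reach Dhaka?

21:06 on Jan 22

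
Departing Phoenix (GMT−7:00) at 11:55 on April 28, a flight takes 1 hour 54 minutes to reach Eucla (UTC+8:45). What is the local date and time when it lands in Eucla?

05:34 on April 29

Eucla is 15:45 ahead of Phoenix.
After 1 hour 54 minutes it is 13:49 in Phoenix.
Shift by the zone difference: 13:49 + 15:45 = 05:34 on Apr 29 in Eucla.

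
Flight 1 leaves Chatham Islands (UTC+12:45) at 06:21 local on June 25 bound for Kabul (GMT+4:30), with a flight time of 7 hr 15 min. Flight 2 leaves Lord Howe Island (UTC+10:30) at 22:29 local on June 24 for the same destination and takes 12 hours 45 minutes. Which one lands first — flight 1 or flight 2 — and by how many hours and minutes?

Flight 1 in UTC: 06:21 − 12:45 = 17:36 on Jun 24.
+7 hours 15 minutes → arrive 00:51 UTC on Jun 25.
Flight 2 in UTC: 22:29 − 10:30 = 11:59 on Jun 24.
+12 hours 45 minutes → arrive 00:44 UTC on Jun 25.
Flight 2 lands earlier by 7 minutes.

the second, by 7 minutes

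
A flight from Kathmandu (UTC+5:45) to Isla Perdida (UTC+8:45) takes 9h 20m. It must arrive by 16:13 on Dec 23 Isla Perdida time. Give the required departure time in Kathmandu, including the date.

Target arrival in UTC: 16:13 − 8:45 = 07:28 on Dec 23.
Subtract 9 hours and 20 minutes → departure 22:08 UTC on Dec 22.
Kathmandu is UTC+5:45: 22:08 + 5:45 = 03:53 on Dec 23.

03:53 on Dec 23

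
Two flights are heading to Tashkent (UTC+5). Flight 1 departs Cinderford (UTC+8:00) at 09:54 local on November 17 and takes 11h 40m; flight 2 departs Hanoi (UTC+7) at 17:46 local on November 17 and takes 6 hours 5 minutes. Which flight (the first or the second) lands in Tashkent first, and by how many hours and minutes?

Flight 1 in UTC: 09:54 − 8:00 = 01:54 on Nov 17.
+11 hours 40 minutes → arrive 13:34 UTC on Nov 17.
Flight 2 in UTC: 17:46 − 7:00 = 10:46 on Nov 17.
+6 hours and 5 minutes → arrive 16:51 UTC on Nov 17.
Flight 1 lands earlier by 3 hours 17 minutes.

the first, by 3 hours 17 minutes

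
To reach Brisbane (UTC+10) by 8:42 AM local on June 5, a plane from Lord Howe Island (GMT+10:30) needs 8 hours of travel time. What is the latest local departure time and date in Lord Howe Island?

Target arrival in UTC: 8:42 AM − 10:00 = 10:42 PM on Jun 4.
Subtract 8 hours → departure 2:42 PM UTC on Jun 4.
Lord Howe Island is UTC+10:30: 2:42 PM + 10:30 = 1:12 AM on Jun 5.

1:12 AM on June 5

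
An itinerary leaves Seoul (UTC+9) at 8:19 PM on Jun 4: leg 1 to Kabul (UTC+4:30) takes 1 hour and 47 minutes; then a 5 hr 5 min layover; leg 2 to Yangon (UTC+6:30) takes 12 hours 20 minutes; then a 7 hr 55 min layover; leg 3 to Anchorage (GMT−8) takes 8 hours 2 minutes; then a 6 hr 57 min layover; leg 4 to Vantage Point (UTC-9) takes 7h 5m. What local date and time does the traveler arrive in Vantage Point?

3:30 AM on June 6

Convert departure to UTC: 8:19 PM − 9:00 = 11:19 AM UTC on Jun 4.
Add 1 hour and 47 minutes leg 1 → 1:06 PM UTC.
Add 5 hours 5 minutes layover in Kabul → 6:11 PM UTC.
Add 12 hours and 20 minutes leg 2 → 6:31 AM UTC (Jun 5).
Add 7 hours 55 minutes layover in Yangon → 2:26 PM UTC.
Add 8 hours and 2 minutes leg 3 → 10:28 PM UTC.
Add 6 hours and 57 minutes layover in Anchorage → 5:25 AM UTC (Jun 6).
Add 7 hours and 5 minutes leg 4 → 12:30 PM UTC.
Vantage Point is UTC−9:00, so local arrival = 12:30 PM − 9:00 = 3:30 AM on Jun 6.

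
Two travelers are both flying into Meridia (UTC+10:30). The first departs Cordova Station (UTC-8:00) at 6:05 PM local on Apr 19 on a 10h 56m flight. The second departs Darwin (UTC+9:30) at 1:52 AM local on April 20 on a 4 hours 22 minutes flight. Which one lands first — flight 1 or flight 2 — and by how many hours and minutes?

Flight 1 in UTC: 6:05 PM + 8:00 = 2:05 AM on Apr 20.
+10 hours and 56 minutes → arrive 1:01 PM UTC on Apr 20.
Flight 2 in UTC: 1:52 AM − 9:30 = 4:22 PM on Apr 19.
+4 hours 22 minutes → arrive 8:44 PM UTC on Apr 19.
Flight 2 lands earlier by 16 hours 17 minutes.

the second, by 16 hours 17 minutes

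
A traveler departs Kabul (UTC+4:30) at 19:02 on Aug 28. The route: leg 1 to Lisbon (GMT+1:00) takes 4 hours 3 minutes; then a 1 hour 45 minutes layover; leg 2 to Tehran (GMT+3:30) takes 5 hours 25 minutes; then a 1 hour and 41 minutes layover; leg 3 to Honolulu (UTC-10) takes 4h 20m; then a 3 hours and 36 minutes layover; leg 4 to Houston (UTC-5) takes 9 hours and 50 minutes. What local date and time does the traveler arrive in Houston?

Convert departure to UTC: 19:02 − 4:30 = 14:32 UTC on Aug 28.
Add 4 hours and 3 minutes leg 1 → 18:35 UTC.
Add 1 hour 45 minutes layover in Lisbon → 20:20 UTC.
Add 5 hours 25 minutes leg 2 → 01:45 UTC (Aug 29).
Add 1 hour 41 minutes layover in Tehran → 03:26 UTC.
Add 4 hours and 20 minutes leg 3 → 07:46 UTC.
Add 3 hours and 36 minutes layover in Honolulu → 11:22 UTC.
Add 9 hours 50 minutes leg 4 → 21:12 UTC.
Houston is UTC−5:00, so local arrival = 21:12 − 5:00 = 16:12 on Aug 29.

16:12 on August 29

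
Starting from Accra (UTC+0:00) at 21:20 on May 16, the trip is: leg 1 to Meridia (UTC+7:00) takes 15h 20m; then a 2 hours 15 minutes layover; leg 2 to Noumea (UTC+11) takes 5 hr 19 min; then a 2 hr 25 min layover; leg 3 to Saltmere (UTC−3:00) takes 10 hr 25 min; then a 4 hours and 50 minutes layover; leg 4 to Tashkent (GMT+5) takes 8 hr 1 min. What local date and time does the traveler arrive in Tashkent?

Accra is at UTC+0, so departure is already 21:20 UTC on May 16.
Add 15 hours 20 minutes leg 1 → 12:40 UTC (May 17).
Add 2 hours 15 minutes layover in Meridia → 14:55 UTC.
Add 5 hours 19 minutes leg 2 → 20:14 UTC.
Add 2 hours and 25 minutes layover in Noumea → 22:39 UTC.
Add 10 hours and 25 minutes leg 3 → 09:04 UTC (May 18).
Add 4 hours and 50 minutes layover in Saltmere → 13:54 UTC.
Add 8 hours and 1 minute leg 4 → 21:55 UTC.
Tashkent is UTC+5:00, so local arrival = 21:55 + 5:00 = 02:55 on May 19.

02:55 on May 19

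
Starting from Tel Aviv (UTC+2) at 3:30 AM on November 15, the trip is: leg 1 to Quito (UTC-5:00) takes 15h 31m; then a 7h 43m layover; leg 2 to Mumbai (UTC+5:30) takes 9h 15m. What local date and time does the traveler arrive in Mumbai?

3:29 PM on November 16

Convert departure to UTC: 3:30 AM − 2:00 = 1:30 AM UTC on Nov 15.
Add 15 hours and 31 minutes leg 1 → 5:01 PM UTC.
Add 7 hours and 43 minutes layover in Quito → 12:44 AM UTC (Nov 16).
Add 9 hours and 15 minutes leg 2 → 9:59 AM UTC.
Mumbai is UTC+5:30, so local arrival = 9:59 AM + 5:30 = 3:29 PM on Nov 16.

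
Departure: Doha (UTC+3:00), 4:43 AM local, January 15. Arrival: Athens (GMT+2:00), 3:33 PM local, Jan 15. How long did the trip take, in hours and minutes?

11 hours 50 minutes

Departure in UTC: 4:43 AM − 3:00 = 1:43 AM on Jan 15.
Arrival in UTC: 3:33 PM − 2:00 = 1:33 PM on Jan 15.
Elapsed = 1:33 PM − 1:43 AM = 11 hours 50 minutes.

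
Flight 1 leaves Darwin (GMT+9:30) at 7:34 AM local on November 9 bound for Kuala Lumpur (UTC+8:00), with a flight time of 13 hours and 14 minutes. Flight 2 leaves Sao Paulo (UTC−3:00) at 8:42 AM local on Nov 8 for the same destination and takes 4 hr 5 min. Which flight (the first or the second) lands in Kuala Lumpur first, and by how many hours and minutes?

the second, by 19 hours 31 minutes

Flight 1 in UTC: 7:34 AM − 9:30 = 10:04 PM on Nov 8.
+13 hours 14 minutes → arrive 11:18 AM UTC on Nov 9.
Flight 2 in UTC: 8:42 AM + 3:00 = 11:42 AM on Nov 8.
+4 hours 5 minutes → arrive 3:47 PM UTC on Nov 8.
Flight 2 lands earlier by 19 hours 31 minutes.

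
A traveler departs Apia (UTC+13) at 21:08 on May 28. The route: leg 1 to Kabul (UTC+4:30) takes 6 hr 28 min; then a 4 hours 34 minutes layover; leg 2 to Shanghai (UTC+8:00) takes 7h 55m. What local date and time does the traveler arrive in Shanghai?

11:05 on May 29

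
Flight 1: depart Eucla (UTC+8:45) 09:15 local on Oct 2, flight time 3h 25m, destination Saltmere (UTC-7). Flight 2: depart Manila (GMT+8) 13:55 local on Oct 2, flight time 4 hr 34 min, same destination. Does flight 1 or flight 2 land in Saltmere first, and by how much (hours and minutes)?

the first, by 6 hours 34 minutes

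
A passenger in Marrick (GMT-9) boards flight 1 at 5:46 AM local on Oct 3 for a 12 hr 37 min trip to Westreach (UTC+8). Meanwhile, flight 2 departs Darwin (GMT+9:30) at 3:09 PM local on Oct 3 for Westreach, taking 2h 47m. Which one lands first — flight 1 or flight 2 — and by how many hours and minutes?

the second, by 18 hours 57 minutes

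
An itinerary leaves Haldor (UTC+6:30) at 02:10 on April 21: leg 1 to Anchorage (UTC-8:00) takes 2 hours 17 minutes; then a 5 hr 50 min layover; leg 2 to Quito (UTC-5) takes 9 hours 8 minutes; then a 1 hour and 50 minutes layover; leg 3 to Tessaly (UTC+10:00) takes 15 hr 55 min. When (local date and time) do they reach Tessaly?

16:40 on April 22

Convert departure to UTC: 02:10 − 6:30 = 19:40 UTC on Apr 20.
Add 2 hours and 17 minutes leg 1 → 21:57 UTC.
Add 5 hours 50 minutes layover in Anchorage → 03:47 UTC (Apr 21).
Add 9 hours 8 minutes leg 2 → 12:55 UTC.
Add 1 hour 50 minutes layover in Quito → 14:45 UTC.
Add 15 hours and 55 minutes leg 3 → 06:40 UTC (Apr 22).
Tessaly is UTC+10:00, so local arrival = 06:40 + 10:00 = 16:40 on Apr 22.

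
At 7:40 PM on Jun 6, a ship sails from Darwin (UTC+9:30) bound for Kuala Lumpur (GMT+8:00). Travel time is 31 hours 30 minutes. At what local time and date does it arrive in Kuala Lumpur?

1:40 AM on June 8

Convert departure to UTC: 7:40 PM − 9:30 = 10:10 AM UTC on Jun 6.
Add 31 hours 30 minutes travel time → 5:40 PM UTC (Jun 7).
Kuala Lumpur is UTC+8:00, so local arrival = 5:40 PM + 8:00 = 1:40 AM on Jun 8.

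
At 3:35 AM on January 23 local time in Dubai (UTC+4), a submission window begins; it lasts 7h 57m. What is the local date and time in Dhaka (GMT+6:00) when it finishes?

Dhaka is 2:00 ahead of Dubai.
After 7 hours and 57 minutes it is 11:32 AM in Dubai.
Shift by the zone difference: 11:32 AM + 2:00 = 1:32 PM on Jan 23 in Dhaka.

1:32 PM on Jan 23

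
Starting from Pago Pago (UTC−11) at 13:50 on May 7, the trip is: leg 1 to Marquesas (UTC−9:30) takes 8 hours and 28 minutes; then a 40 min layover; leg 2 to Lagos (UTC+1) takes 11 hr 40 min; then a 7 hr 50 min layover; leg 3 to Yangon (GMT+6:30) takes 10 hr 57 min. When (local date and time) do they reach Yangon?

Convert departure to UTC: 13:50 + 11:00 = 00:50 UTC on May 8.
Add 8 hours and 28 minutes leg 1 → 09:18 UTC.
Add 40 minutes layover in Marquesas → 09:58 UTC.
Add 11 hours 40 minutes leg 2 → 21:38 UTC.
Add 7 hours 50 minutes layover in Lagos → 05:28 UTC (May 9).
Add 10 hours and 57 minutes leg 3 → 16:25 UTC.
Yangon is UTC+6:30, so local arrival = 16:25 + 6:30 = 22:55 on May 9.

22:55 on May 9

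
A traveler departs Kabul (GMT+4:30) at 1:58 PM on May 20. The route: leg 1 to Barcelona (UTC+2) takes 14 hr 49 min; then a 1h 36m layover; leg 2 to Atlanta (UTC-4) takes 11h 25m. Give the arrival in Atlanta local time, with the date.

Convert departure to UTC: 1:58 PM − 4:30 = 9:28 AM UTC on May 20.
Add 14 hours 49 minutes leg 1 → 12:17 AM UTC (May 21).
Add 1 hour 36 minutes layover in Barcelona → 1:53 AM UTC.
Add 11 hours 25 minutes leg 2 → 1:18 PM UTC.
Atlanta is UTC−4:00, so local arrival = 1:18 PM − 4:00 = 9:18 AM on May 21.

9:18 AM on May 21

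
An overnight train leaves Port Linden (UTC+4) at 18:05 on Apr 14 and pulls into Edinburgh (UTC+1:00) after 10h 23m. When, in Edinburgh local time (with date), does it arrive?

01:28 on April 15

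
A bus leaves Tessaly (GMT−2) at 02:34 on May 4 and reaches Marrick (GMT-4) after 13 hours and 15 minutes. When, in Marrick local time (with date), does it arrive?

13:49 on May 4

Convert departure to UTC: 02:34 + 2:00 = 04:34 UTC on May 4.
Add 13 hours 15 minutes travel time → 17:49 UTC.
Marrick is UTC−4:00, so local arrival = 17:49 − 4:00 = 13:49 on May 4.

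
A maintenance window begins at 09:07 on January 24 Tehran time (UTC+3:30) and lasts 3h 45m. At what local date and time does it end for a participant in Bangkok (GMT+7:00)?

Convert start to UTC: 09:07 − 3:30 = 05:37 UTC on Jan 24.
Add 3 hours and 45 minutes duration → 09:22 UTC.
Bangkok is UTC+7:00, so local end time = 09:22 + 7:00 = 16:22 on Jan 24.

16:22 on Jan 24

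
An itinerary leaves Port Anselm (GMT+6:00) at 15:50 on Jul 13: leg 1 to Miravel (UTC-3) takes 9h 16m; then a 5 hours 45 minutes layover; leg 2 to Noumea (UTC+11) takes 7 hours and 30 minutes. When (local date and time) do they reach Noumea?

Convert departure to UTC: 15:50 − 6:00 = 09:50 UTC on Jul 13.
Add 9 hours and 16 minutes leg 1 → 19:06 UTC.
Add 5 hours 45 minutes layover in Miravel → 00:51 UTC (Jul 14).
Add 7 hours and 30 minutes leg 2 → 08:21 UTC.
Noumea is UTC+11:00, so local arrival = 08:21 + 11:00 = 19:21 on Jul 14.

19:21 on Jul 14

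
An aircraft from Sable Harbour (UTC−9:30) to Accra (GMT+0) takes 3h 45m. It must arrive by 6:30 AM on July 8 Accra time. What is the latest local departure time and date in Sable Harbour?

Target arrival is already UTC: 6:30 AM on Jul 8.
Subtract 3 hours and 45 minutes → departure 2:45 AM UTC on Jul 8.
Sable Harbour is UTC−9:30: 2:45 AM − 9:30 = 5:15 PM on Jul 7.

5:15 PM on July 7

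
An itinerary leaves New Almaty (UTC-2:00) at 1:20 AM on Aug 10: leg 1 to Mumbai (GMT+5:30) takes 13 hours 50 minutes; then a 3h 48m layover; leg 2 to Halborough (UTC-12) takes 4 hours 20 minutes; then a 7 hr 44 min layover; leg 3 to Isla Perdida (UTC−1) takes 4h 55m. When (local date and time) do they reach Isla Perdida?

12:57 PM on Aug 11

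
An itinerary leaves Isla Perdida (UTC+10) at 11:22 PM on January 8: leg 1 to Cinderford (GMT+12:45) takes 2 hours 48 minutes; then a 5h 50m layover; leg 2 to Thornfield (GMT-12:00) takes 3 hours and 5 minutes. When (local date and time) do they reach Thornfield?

1:05 PM on January 8

Convert departure to UTC: 11:22 PM − 10:00 = 1:22 PM UTC on Jan 8.
Add 2 hours 48 minutes leg 1 → 4:10 PM UTC.
Add 5 hours and 50 minutes layover in Cinderford → 10:00 PM UTC.
Add 3 hours and 5 minutes leg 2 → 1:05 AM UTC (Jan 9).
Thornfield is UTC−12:00, so local arrival = 1:05 AM − 12:00 = 1:05 PM on Jan 8.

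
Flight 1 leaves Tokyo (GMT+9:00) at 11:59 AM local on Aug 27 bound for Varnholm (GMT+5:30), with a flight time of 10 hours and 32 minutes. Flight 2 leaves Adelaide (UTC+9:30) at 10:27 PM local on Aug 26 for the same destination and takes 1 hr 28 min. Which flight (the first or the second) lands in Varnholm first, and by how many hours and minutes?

Flight 1 in UTC: 11:59 AM − 9:00 = 2:59 AM on Aug 27.
+10 hours and 32 minutes → arrive 1:31 PM UTC on Aug 27.
Flight 2 in UTC: 10:27 PM − 9:30 = 12:57 PM on Aug 26.
+1 hour and 28 minutes → arrive 2:25 PM UTC on Aug 26.
Flight 2 lands earlier by 23 hours 6 minutes.

the second, by 23 hours 6 minutes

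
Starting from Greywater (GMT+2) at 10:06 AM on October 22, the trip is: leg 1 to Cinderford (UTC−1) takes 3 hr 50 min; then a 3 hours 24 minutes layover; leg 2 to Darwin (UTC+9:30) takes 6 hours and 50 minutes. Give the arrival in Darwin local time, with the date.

7:40 AM on Oct 23

Convert departure to UTC: 10:06 AM − 2:00 = 8:06 AM UTC on Oct 22.
Add 3 hours and 50 minutes leg 1 → 11:56 AM UTC.
Add 3 hours 24 minutes layover in Cinderford → 3:20 PM UTC.
Add 6 hours 50 minutes leg 2 → 10:10 PM UTC.
Darwin is UTC+9:30, so local arrival = 10:10 PM + 9:30 = 7:40 AM on Oct 23.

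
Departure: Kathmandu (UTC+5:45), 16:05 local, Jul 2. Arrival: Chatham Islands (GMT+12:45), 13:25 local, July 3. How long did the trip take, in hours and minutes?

Departure in UTC: 16:05 − 5:45 = 10:20 on Jul 2.
Arrival in UTC: 13:25 − 12:45 = 00:40 on Jul 3.
Elapsed = 00:40 − 10:20 (+1 day) = 14 hours 20 minutes.

14 hours 20 minutes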